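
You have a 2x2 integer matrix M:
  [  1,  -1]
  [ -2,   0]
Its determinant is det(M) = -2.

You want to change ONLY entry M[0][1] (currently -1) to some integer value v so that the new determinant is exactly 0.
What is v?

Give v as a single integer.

det is linear in entry M[0][1]: det = old_det + (v - -1) * C_01
Cofactor C_01 = 2
Want det = 0: -2 + (v - -1) * 2 = 0
  (v - -1) = 2 / 2 = 1
  v = -1 + (1) = 0

Answer: 0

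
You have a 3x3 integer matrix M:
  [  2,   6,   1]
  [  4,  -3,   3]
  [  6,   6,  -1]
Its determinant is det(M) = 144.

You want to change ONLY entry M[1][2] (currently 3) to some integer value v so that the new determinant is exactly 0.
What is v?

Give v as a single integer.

det is linear in entry M[1][2]: det = old_det + (v - 3) * C_12
Cofactor C_12 = 24
Want det = 0: 144 + (v - 3) * 24 = 0
  (v - 3) = -144 / 24 = -6
  v = 3 + (-6) = -3

Answer: -3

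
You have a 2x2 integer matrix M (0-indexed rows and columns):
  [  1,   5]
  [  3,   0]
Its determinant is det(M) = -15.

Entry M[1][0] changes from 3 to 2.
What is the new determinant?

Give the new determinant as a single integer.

det is linear in row 1: changing M[1][0] by delta changes det by delta * cofactor(1,0).
Cofactor C_10 = (-1)^(1+0) * minor(1,0) = -5
Entry delta = 2 - 3 = -1
Det delta = -1 * -5 = 5
New det = -15 + 5 = -10

Answer: -10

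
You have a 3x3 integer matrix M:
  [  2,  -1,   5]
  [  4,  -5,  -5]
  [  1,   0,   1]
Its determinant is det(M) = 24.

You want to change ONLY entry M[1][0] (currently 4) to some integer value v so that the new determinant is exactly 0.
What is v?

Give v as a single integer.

Answer: -20

Derivation:
det is linear in entry M[1][0]: det = old_det + (v - 4) * C_10
Cofactor C_10 = 1
Want det = 0: 24 + (v - 4) * 1 = 0
  (v - 4) = -24 / 1 = -24
  v = 4 + (-24) = -20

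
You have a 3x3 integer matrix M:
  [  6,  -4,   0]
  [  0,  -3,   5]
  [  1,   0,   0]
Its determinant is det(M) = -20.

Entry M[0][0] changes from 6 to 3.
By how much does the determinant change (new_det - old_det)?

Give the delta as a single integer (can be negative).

Cofactor C_00 = 0
Entry delta = 3 - 6 = -3
Det delta = entry_delta * cofactor = -3 * 0 = 0

Answer: 0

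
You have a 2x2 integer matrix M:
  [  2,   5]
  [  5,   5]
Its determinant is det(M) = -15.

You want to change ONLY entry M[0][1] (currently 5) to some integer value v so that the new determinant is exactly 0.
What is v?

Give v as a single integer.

det is linear in entry M[0][1]: det = old_det + (v - 5) * C_01
Cofactor C_01 = -5
Want det = 0: -15 + (v - 5) * -5 = 0
  (v - 5) = 15 / -5 = -3
  v = 5 + (-3) = 2

Answer: 2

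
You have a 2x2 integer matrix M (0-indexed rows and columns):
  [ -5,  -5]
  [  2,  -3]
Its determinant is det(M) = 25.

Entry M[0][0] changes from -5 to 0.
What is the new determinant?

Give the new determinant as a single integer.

det is linear in row 0: changing M[0][0] by delta changes det by delta * cofactor(0,0).
Cofactor C_00 = (-1)^(0+0) * minor(0,0) = -3
Entry delta = 0 - -5 = 5
Det delta = 5 * -3 = -15
New det = 25 + -15 = 10

Answer: 10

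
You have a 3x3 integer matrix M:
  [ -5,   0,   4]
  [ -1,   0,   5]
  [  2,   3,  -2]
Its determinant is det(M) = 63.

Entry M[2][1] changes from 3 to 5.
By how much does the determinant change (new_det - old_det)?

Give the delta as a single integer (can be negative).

Answer: 42

Derivation:
Cofactor C_21 = 21
Entry delta = 5 - 3 = 2
Det delta = entry_delta * cofactor = 2 * 21 = 42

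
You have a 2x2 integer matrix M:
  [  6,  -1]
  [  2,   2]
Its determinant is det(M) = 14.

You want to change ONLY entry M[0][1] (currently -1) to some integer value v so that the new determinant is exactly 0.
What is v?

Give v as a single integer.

det is linear in entry M[0][1]: det = old_det + (v - -1) * C_01
Cofactor C_01 = -2
Want det = 0: 14 + (v - -1) * -2 = 0
  (v - -1) = -14 / -2 = 7
  v = -1 + (7) = 6

Answer: 6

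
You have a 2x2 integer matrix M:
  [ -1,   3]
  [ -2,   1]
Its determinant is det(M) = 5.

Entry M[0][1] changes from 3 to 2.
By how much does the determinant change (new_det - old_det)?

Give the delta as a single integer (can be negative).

Cofactor C_01 = 2
Entry delta = 2 - 3 = -1
Det delta = entry_delta * cofactor = -1 * 2 = -2

Answer: -2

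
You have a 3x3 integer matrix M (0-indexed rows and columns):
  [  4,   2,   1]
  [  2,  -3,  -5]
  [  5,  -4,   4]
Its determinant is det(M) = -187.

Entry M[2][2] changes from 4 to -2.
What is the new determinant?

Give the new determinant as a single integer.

det is linear in row 2: changing M[2][2] by delta changes det by delta * cofactor(2,2).
Cofactor C_22 = (-1)^(2+2) * minor(2,2) = -16
Entry delta = -2 - 4 = -6
Det delta = -6 * -16 = 96
New det = -187 + 96 = -91

Answer: -91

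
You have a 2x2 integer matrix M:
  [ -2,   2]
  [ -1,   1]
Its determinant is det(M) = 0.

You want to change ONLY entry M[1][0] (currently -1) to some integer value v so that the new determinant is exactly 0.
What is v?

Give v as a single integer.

det is linear in entry M[1][0]: det = old_det + (v - -1) * C_10
Cofactor C_10 = -2
Want det = 0: 0 + (v - -1) * -2 = 0
  (v - -1) = 0 / -2 = 0
  v = -1 + (0) = -1

Answer: -1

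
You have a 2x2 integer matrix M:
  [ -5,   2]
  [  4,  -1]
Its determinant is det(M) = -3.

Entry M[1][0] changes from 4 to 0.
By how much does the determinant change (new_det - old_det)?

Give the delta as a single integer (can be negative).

Answer: 8

Derivation:
Cofactor C_10 = -2
Entry delta = 0 - 4 = -4
Det delta = entry_delta * cofactor = -4 * -2 = 8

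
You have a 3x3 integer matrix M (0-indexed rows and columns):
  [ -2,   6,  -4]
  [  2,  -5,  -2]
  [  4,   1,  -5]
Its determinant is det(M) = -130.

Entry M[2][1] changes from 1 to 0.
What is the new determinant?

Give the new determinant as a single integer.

det is linear in row 2: changing M[2][1] by delta changes det by delta * cofactor(2,1).
Cofactor C_21 = (-1)^(2+1) * minor(2,1) = -12
Entry delta = 0 - 1 = -1
Det delta = -1 * -12 = 12
New det = -130 + 12 = -118

Answer: -118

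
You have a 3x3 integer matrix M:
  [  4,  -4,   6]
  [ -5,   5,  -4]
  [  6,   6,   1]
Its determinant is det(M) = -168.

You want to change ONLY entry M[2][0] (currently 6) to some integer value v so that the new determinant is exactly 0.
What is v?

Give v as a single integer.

Answer: -6

Derivation:
det is linear in entry M[2][0]: det = old_det + (v - 6) * C_20
Cofactor C_20 = -14
Want det = 0: -168 + (v - 6) * -14 = 0
  (v - 6) = 168 / -14 = -12
  v = 6 + (-12) = -6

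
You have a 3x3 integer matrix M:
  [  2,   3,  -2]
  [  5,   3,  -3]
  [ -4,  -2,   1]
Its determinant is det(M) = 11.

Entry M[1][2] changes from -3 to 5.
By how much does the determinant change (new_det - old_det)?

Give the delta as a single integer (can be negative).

Answer: -64

Derivation:
Cofactor C_12 = -8
Entry delta = 5 - -3 = 8
Det delta = entry_delta * cofactor = 8 * -8 = -64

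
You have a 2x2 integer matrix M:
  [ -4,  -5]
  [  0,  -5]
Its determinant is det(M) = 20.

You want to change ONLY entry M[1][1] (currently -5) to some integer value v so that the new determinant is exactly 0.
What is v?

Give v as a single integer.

Answer: 0

Derivation:
det is linear in entry M[1][1]: det = old_det + (v - -5) * C_11
Cofactor C_11 = -4
Want det = 0: 20 + (v - -5) * -4 = 0
  (v - -5) = -20 / -4 = 5
  v = -5 + (5) = 0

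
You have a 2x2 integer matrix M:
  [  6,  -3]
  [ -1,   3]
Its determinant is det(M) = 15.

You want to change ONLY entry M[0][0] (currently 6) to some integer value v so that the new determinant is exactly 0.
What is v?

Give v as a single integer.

det is linear in entry M[0][0]: det = old_det + (v - 6) * C_00
Cofactor C_00 = 3
Want det = 0: 15 + (v - 6) * 3 = 0
  (v - 6) = -15 / 3 = -5
  v = 6 + (-5) = 1

Answer: 1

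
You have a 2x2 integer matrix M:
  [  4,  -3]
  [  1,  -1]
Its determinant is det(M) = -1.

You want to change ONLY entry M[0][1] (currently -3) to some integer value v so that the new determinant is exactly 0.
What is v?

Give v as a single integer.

Answer: -4

Derivation:
det is linear in entry M[0][1]: det = old_det + (v - -3) * C_01
Cofactor C_01 = -1
Want det = 0: -1 + (v - -3) * -1 = 0
  (v - -3) = 1 / -1 = -1
  v = -3 + (-1) = -4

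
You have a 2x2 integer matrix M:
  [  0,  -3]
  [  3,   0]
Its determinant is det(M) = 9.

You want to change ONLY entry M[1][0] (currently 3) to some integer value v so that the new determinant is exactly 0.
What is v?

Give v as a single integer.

Answer: 0

Derivation:
det is linear in entry M[1][0]: det = old_det + (v - 3) * C_10
Cofactor C_10 = 3
Want det = 0: 9 + (v - 3) * 3 = 0
  (v - 3) = -9 / 3 = -3
  v = 3 + (-3) = 0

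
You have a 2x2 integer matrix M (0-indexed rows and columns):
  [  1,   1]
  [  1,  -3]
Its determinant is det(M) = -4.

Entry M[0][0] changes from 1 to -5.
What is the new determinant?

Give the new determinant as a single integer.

Answer: 14

Derivation:
det is linear in row 0: changing M[0][0] by delta changes det by delta * cofactor(0,0).
Cofactor C_00 = (-1)^(0+0) * minor(0,0) = -3
Entry delta = -5 - 1 = -6
Det delta = -6 * -3 = 18
New det = -4 + 18 = 14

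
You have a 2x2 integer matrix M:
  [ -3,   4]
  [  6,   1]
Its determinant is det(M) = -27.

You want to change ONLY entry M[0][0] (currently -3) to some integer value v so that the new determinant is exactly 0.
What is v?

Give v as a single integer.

Answer: 24

Derivation:
det is linear in entry M[0][0]: det = old_det + (v - -3) * C_00
Cofactor C_00 = 1
Want det = 0: -27 + (v - -3) * 1 = 0
  (v - -3) = 27 / 1 = 27
  v = -3 + (27) = 24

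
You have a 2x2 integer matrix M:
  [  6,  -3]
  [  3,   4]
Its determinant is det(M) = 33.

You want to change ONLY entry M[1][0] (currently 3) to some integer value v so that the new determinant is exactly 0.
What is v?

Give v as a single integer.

Answer: -8

Derivation:
det is linear in entry M[1][0]: det = old_det + (v - 3) * C_10
Cofactor C_10 = 3
Want det = 0: 33 + (v - 3) * 3 = 0
  (v - 3) = -33 / 3 = -11
  v = 3 + (-11) = -8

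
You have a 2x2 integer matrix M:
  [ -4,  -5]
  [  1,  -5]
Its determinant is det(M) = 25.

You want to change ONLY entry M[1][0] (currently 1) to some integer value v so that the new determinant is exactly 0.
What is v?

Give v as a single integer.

Answer: -4

Derivation:
det is linear in entry M[1][0]: det = old_det + (v - 1) * C_10
Cofactor C_10 = 5
Want det = 0: 25 + (v - 1) * 5 = 0
  (v - 1) = -25 / 5 = -5
  v = 1 + (-5) = -4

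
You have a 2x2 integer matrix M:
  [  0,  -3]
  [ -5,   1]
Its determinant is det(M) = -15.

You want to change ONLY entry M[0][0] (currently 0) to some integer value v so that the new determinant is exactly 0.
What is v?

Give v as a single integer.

Answer: 15

Derivation:
det is linear in entry M[0][0]: det = old_det + (v - 0) * C_00
Cofactor C_00 = 1
Want det = 0: -15 + (v - 0) * 1 = 0
  (v - 0) = 15 / 1 = 15
  v = 0 + (15) = 15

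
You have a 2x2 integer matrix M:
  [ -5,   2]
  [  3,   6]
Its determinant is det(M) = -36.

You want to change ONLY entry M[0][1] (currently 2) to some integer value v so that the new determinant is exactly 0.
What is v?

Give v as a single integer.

Answer: -10

Derivation:
det is linear in entry M[0][1]: det = old_det + (v - 2) * C_01
Cofactor C_01 = -3
Want det = 0: -36 + (v - 2) * -3 = 0
  (v - 2) = 36 / -3 = -12
  v = 2 + (-12) = -10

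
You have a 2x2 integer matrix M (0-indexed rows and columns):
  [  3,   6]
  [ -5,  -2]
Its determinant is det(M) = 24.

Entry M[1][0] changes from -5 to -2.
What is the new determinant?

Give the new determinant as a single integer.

Answer: 6

Derivation:
det is linear in row 1: changing M[1][0] by delta changes det by delta * cofactor(1,0).
Cofactor C_10 = (-1)^(1+0) * minor(1,0) = -6
Entry delta = -2 - -5 = 3
Det delta = 3 * -6 = -18
New det = 24 + -18 = 6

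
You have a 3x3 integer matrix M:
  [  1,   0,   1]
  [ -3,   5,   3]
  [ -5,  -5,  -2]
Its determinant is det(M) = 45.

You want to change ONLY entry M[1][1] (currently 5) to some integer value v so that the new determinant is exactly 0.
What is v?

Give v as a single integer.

det is linear in entry M[1][1]: det = old_det + (v - 5) * C_11
Cofactor C_11 = 3
Want det = 0: 45 + (v - 5) * 3 = 0
  (v - 5) = -45 / 3 = -15
  v = 5 + (-15) = -10

Answer: -10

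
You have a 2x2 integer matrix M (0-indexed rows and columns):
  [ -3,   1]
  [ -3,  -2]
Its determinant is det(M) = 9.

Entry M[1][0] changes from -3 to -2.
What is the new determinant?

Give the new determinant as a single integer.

Answer: 8

Derivation:
det is linear in row 1: changing M[1][0] by delta changes det by delta * cofactor(1,0).
Cofactor C_10 = (-1)^(1+0) * minor(1,0) = -1
Entry delta = -2 - -3 = 1
Det delta = 1 * -1 = -1
New det = 9 + -1 = 8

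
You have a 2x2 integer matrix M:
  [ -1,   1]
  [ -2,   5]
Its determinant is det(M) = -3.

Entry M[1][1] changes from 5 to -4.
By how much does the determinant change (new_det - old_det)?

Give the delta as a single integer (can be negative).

Cofactor C_11 = -1
Entry delta = -4 - 5 = -9
Det delta = entry_delta * cofactor = -9 * -1 = 9

Answer: 9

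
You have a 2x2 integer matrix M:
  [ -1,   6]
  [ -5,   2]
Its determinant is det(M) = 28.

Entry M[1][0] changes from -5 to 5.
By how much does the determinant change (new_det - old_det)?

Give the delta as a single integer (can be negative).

Cofactor C_10 = -6
Entry delta = 5 - -5 = 10
Det delta = entry_delta * cofactor = 10 * -6 = -60

Answer: -60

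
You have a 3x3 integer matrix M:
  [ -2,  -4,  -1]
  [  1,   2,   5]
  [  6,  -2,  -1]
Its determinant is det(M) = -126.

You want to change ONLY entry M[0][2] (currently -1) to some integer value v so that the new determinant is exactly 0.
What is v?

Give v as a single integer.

det is linear in entry M[0][2]: det = old_det + (v - -1) * C_02
Cofactor C_02 = -14
Want det = 0: -126 + (v - -1) * -14 = 0
  (v - -1) = 126 / -14 = -9
  v = -1 + (-9) = -10

Answer: -10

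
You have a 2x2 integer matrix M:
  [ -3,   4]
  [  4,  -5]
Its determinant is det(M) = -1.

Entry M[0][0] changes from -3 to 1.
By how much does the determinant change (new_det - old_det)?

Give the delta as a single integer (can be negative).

Cofactor C_00 = -5
Entry delta = 1 - -3 = 4
Det delta = entry_delta * cofactor = 4 * -5 = -20

Answer: -20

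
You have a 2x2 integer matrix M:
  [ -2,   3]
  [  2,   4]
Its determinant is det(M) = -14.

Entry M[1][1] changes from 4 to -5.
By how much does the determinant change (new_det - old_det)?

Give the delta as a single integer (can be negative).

Cofactor C_11 = -2
Entry delta = -5 - 4 = -9
Det delta = entry_delta * cofactor = -9 * -2 = 18

Answer: 18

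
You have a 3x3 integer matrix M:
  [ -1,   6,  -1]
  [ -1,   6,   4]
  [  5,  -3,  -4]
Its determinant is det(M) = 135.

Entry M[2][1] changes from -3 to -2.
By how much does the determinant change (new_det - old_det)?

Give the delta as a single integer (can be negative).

Answer: 5

Derivation:
Cofactor C_21 = 5
Entry delta = -2 - -3 = 1
Det delta = entry_delta * cofactor = 1 * 5 = 5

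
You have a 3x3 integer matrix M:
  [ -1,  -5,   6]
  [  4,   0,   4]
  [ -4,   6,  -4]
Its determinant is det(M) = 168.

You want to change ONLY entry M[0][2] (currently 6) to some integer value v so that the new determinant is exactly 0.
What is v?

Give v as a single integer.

Answer: -1

Derivation:
det is linear in entry M[0][2]: det = old_det + (v - 6) * C_02
Cofactor C_02 = 24
Want det = 0: 168 + (v - 6) * 24 = 0
  (v - 6) = -168 / 24 = -7
  v = 6 + (-7) = -1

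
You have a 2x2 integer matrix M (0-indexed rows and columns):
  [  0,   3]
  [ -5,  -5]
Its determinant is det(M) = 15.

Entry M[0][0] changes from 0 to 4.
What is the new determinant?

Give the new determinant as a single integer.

Answer: -5

Derivation:
det is linear in row 0: changing M[0][0] by delta changes det by delta * cofactor(0,0).
Cofactor C_00 = (-1)^(0+0) * minor(0,0) = -5
Entry delta = 4 - 0 = 4
Det delta = 4 * -5 = -20
New det = 15 + -20 = -5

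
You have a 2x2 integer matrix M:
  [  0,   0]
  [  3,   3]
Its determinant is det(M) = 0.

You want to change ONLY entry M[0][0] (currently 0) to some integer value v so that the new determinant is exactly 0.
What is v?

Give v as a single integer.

det is linear in entry M[0][0]: det = old_det + (v - 0) * C_00
Cofactor C_00 = 3
Want det = 0: 0 + (v - 0) * 3 = 0
  (v - 0) = 0 / 3 = 0
  v = 0 + (0) = 0

Answer: 0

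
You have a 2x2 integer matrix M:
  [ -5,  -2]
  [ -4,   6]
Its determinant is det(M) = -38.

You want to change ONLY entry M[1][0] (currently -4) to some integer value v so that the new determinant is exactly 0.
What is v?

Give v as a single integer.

Answer: 15

Derivation:
det is linear in entry M[1][0]: det = old_det + (v - -4) * C_10
Cofactor C_10 = 2
Want det = 0: -38 + (v - -4) * 2 = 0
  (v - -4) = 38 / 2 = 19
  v = -4 + (19) = 15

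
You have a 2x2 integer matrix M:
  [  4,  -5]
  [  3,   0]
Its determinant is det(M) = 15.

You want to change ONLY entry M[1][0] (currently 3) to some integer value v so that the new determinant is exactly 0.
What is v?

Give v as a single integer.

det is linear in entry M[1][0]: det = old_det + (v - 3) * C_10
Cofactor C_10 = 5
Want det = 0: 15 + (v - 3) * 5 = 0
  (v - 3) = -15 / 5 = -3
  v = 3 + (-3) = 0

Answer: 0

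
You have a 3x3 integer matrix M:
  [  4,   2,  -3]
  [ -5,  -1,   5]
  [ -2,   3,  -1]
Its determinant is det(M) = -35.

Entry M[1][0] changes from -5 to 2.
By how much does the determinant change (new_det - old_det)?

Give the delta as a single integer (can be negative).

Answer: -49

Derivation:
Cofactor C_10 = -7
Entry delta = 2 - -5 = 7
Det delta = entry_delta * cofactor = 7 * -7 = -49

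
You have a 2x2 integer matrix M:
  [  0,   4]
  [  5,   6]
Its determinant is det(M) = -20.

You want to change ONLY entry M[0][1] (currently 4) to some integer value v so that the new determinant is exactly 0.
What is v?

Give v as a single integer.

Answer: 0

Derivation:
det is linear in entry M[0][1]: det = old_det + (v - 4) * C_01
Cofactor C_01 = -5
Want det = 0: -20 + (v - 4) * -5 = 0
  (v - 4) = 20 / -5 = -4
  v = 4 + (-4) = 0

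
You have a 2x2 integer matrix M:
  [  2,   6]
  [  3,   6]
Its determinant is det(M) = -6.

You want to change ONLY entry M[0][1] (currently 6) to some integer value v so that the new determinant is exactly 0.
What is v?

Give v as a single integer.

Answer: 4

Derivation:
det is linear in entry M[0][1]: det = old_det + (v - 6) * C_01
Cofactor C_01 = -3
Want det = 0: -6 + (v - 6) * -3 = 0
  (v - 6) = 6 / -3 = -2
  v = 6 + (-2) = 4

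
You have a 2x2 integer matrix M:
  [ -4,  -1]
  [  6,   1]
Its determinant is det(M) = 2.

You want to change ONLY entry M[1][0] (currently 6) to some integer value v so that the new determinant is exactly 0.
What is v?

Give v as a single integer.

Answer: 4

Derivation:
det is linear in entry M[1][0]: det = old_det + (v - 6) * C_10
Cofactor C_10 = 1
Want det = 0: 2 + (v - 6) * 1 = 0
  (v - 6) = -2 / 1 = -2
  v = 6 + (-2) = 4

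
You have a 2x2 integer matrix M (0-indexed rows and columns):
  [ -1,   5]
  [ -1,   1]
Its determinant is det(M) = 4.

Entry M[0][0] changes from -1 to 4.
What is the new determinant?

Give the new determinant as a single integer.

det is linear in row 0: changing M[0][0] by delta changes det by delta * cofactor(0,0).
Cofactor C_00 = (-1)^(0+0) * minor(0,0) = 1
Entry delta = 4 - -1 = 5
Det delta = 5 * 1 = 5
New det = 4 + 5 = 9

Answer: 9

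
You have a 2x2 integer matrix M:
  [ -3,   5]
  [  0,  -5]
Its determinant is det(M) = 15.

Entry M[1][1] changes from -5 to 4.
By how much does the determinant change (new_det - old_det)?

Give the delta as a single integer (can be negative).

Cofactor C_11 = -3
Entry delta = 4 - -5 = 9
Det delta = entry_delta * cofactor = 9 * -3 = -27

Answer: -27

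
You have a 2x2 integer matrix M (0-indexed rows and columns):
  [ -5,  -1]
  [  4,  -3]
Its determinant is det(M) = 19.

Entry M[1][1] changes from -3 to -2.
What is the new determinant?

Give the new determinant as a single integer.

det is linear in row 1: changing M[1][1] by delta changes det by delta * cofactor(1,1).
Cofactor C_11 = (-1)^(1+1) * minor(1,1) = -5
Entry delta = -2 - -3 = 1
Det delta = 1 * -5 = -5
New det = 19 + -5 = 14

Answer: 14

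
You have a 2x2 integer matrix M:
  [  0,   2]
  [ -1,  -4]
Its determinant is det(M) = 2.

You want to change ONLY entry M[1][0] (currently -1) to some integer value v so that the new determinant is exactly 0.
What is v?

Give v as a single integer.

det is linear in entry M[1][0]: det = old_det + (v - -1) * C_10
Cofactor C_10 = -2
Want det = 0: 2 + (v - -1) * -2 = 0
  (v - -1) = -2 / -2 = 1
  v = -1 + (1) = 0

Answer: 0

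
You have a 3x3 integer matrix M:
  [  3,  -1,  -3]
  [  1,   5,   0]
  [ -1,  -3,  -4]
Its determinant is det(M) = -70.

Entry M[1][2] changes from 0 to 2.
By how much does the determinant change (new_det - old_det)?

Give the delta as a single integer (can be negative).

Cofactor C_12 = 10
Entry delta = 2 - 0 = 2
Det delta = entry_delta * cofactor = 2 * 10 = 20

Answer: 20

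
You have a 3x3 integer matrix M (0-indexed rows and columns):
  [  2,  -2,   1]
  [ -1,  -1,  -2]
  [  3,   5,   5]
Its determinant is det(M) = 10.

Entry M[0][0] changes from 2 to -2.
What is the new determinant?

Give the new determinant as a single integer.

Answer: -10

Derivation:
det is linear in row 0: changing M[0][0] by delta changes det by delta * cofactor(0,0).
Cofactor C_00 = (-1)^(0+0) * minor(0,0) = 5
Entry delta = -2 - 2 = -4
Det delta = -4 * 5 = -20
New det = 10 + -20 = -10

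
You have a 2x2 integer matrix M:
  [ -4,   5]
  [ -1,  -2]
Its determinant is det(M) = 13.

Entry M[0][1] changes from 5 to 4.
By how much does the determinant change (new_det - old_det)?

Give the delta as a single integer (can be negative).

Cofactor C_01 = 1
Entry delta = 4 - 5 = -1
Det delta = entry_delta * cofactor = -1 * 1 = -1

Answer: -1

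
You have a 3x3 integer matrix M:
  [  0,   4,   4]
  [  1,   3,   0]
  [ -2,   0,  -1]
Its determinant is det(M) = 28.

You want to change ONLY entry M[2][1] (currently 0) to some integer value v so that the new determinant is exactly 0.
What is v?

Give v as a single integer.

Answer: -7

Derivation:
det is linear in entry M[2][1]: det = old_det + (v - 0) * C_21
Cofactor C_21 = 4
Want det = 0: 28 + (v - 0) * 4 = 0
  (v - 0) = -28 / 4 = -7
  v = 0 + (-7) = -7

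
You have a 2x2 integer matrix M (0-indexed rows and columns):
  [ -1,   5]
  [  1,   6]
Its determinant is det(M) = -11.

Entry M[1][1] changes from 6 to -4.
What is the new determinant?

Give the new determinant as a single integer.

Answer: -1

Derivation:
det is linear in row 1: changing M[1][1] by delta changes det by delta * cofactor(1,1).
Cofactor C_11 = (-1)^(1+1) * minor(1,1) = -1
Entry delta = -4 - 6 = -10
Det delta = -10 * -1 = 10
New det = -11 + 10 = -1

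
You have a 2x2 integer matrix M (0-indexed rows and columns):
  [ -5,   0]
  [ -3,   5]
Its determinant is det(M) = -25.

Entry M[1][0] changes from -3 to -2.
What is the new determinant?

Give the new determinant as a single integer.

Answer: -25

Derivation:
det is linear in row 1: changing M[1][0] by delta changes det by delta * cofactor(1,0).
Cofactor C_10 = (-1)^(1+0) * minor(1,0) = 0
Entry delta = -2 - -3 = 1
Det delta = 1 * 0 = 0
New det = -25 + 0 = -25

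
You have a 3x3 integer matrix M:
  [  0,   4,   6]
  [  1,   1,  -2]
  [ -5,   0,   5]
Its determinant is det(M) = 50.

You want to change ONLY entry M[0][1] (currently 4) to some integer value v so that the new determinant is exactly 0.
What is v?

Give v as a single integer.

det is linear in entry M[0][1]: det = old_det + (v - 4) * C_01
Cofactor C_01 = 5
Want det = 0: 50 + (v - 4) * 5 = 0
  (v - 4) = -50 / 5 = -10
  v = 4 + (-10) = -6

Answer: -6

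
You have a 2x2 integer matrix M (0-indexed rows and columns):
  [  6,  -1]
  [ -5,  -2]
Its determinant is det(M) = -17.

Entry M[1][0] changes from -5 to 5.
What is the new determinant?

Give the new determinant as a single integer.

det is linear in row 1: changing M[1][0] by delta changes det by delta * cofactor(1,0).
Cofactor C_10 = (-1)^(1+0) * minor(1,0) = 1
Entry delta = 5 - -5 = 10
Det delta = 10 * 1 = 10
New det = -17 + 10 = -7

Answer: -7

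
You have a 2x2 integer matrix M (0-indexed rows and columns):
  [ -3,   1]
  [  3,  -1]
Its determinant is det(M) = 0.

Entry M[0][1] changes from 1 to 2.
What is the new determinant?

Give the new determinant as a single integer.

Answer: -3

Derivation:
det is linear in row 0: changing M[0][1] by delta changes det by delta * cofactor(0,1).
Cofactor C_01 = (-1)^(0+1) * minor(0,1) = -3
Entry delta = 2 - 1 = 1
Det delta = 1 * -3 = -3
New det = 0 + -3 = -3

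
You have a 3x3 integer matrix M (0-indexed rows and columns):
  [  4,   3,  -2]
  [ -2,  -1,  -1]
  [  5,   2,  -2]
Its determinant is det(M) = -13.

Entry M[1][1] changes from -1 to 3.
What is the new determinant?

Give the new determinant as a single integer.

det is linear in row 1: changing M[1][1] by delta changes det by delta * cofactor(1,1).
Cofactor C_11 = (-1)^(1+1) * minor(1,1) = 2
Entry delta = 3 - -1 = 4
Det delta = 4 * 2 = 8
New det = -13 + 8 = -5

Answer: -5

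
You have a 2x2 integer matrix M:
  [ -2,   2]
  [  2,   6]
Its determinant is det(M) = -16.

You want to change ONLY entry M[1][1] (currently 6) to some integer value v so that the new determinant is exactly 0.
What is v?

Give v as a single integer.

Answer: -2

Derivation:
det is linear in entry M[1][1]: det = old_det + (v - 6) * C_11
Cofactor C_11 = -2
Want det = 0: -16 + (v - 6) * -2 = 0
  (v - 6) = 16 / -2 = -8
  v = 6 + (-8) = -2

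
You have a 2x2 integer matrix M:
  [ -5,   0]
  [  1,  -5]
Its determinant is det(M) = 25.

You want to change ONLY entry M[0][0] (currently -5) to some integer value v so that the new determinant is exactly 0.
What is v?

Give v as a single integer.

det is linear in entry M[0][0]: det = old_det + (v - -5) * C_00
Cofactor C_00 = -5
Want det = 0: 25 + (v - -5) * -5 = 0
  (v - -5) = -25 / -5 = 5
  v = -5 + (5) = 0

Answer: 0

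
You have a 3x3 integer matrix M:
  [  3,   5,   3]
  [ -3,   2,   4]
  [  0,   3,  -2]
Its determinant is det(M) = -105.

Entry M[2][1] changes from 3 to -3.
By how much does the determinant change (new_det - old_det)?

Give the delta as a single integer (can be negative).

Answer: 126

Derivation:
Cofactor C_21 = -21
Entry delta = -3 - 3 = -6
Det delta = entry_delta * cofactor = -6 * -21 = 126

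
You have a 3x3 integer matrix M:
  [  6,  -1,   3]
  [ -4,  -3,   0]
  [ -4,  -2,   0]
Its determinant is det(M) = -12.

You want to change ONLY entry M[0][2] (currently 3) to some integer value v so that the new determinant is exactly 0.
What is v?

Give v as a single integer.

det is linear in entry M[0][2]: det = old_det + (v - 3) * C_02
Cofactor C_02 = -4
Want det = 0: -12 + (v - 3) * -4 = 0
  (v - 3) = 12 / -4 = -3
  v = 3 + (-3) = 0

Answer: 0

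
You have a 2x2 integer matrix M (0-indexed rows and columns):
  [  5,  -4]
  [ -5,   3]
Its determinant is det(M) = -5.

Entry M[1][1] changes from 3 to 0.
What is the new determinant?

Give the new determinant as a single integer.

det is linear in row 1: changing M[1][1] by delta changes det by delta * cofactor(1,1).
Cofactor C_11 = (-1)^(1+1) * minor(1,1) = 5
Entry delta = 0 - 3 = -3
Det delta = -3 * 5 = -15
New det = -5 + -15 = -20

Answer: -20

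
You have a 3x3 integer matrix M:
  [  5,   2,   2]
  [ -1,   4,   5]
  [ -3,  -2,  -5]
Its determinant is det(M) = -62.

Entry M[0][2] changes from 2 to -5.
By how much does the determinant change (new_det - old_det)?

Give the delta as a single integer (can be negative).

Cofactor C_02 = 14
Entry delta = -5 - 2 = -7
Det delta = entry_delta * cofactor = -7 * 14 = -98

Answer: -98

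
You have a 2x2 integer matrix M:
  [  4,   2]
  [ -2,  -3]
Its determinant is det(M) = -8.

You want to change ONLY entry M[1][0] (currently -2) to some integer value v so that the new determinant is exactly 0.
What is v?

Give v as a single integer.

Answer: -6

Derivation:
det is linear in entry M[1][0]: det = old_det + (v - -2) * C_10
Cofactor C_10 = -2
Want det = 0: -8 + (v - -2) * -2 = 0
  (v - -2) = 8 / -2 = -4
  v = -2 + (-4) = -6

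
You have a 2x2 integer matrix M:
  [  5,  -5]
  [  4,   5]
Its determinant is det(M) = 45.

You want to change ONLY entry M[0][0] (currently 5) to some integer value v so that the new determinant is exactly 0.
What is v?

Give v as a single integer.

Answer: -4

Derivation:
det is linear in entry M[0][0]: det = old_det + (v - 5) * C_00
Cofactor C_00 = 5
Want det = 0: 45 + (v - 5) * 5 = 0
  (v - 5) = -45 / 5 = -9
  v = 5 + (-9) = -4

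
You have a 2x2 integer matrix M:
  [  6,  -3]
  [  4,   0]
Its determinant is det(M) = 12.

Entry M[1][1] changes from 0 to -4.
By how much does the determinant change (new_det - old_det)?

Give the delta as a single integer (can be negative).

Cofactor C_11 = 6
Entry delta = -4 - 0 = -4
Det delta = entry_delta * cofactor = -4 * 6 = -24

Answer: -24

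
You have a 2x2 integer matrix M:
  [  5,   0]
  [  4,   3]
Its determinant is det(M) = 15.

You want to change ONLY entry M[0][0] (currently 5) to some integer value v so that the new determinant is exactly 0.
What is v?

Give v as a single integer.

Answer: 0

Derivation:
det is linear in entry M[0][0]: det = old_det + (v - 5) * C_00
Cofactor C_00 = 3
Want det = 0: 15 + (v - 5) * 3 = 0
  (v - 5) = -15 / 3 = -5
  v = 5 + (-5) = 0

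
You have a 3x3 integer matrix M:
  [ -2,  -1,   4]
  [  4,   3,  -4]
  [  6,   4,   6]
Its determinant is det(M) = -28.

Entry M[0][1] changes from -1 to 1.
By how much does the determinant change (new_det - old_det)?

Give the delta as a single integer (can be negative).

Answer: -96

Derivation:
Cofactor C_01 = -48
Entry delta = 1 - -1 = 2
Det delta = entry_delta * cofactor = 2 * -48 = -96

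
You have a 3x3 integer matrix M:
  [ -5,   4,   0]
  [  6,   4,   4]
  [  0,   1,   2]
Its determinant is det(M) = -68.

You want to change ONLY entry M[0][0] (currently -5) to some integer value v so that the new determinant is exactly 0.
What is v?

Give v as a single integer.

det is linear in entry M[0][0]: det = old_det + (v - -5) * C_00
Cofactor C_00 = 4
Want det = 0: -68 + (v - -5) * 4 = 0
  (v - -5) = 68 / 4 = 17
  v = -5 + (17) = 12

Answer: 12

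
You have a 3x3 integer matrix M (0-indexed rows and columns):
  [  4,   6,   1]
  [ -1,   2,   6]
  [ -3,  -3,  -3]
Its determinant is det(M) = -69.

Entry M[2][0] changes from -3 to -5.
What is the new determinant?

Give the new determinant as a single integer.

det is linear in row 2: changing M[2][0] by delta changes det by delta * cofactor(2,0).
Cofactor C_20 = (-1)^(2+0) * minor(2,0) = 34
Entry delta = -5 - -3 = -2
Det delta = -2 * 34 = -68
New det = -69 + -68 = -137

Answer: -137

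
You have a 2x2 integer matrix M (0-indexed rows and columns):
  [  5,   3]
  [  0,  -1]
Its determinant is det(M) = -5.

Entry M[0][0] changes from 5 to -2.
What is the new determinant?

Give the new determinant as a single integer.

det is linear in row 0: changing M[0][0] by delta changes det by delta * cofactor(0,0).
Cofactor C_00 = (-1)^(0+0) * minor(0,0) = -1
Entry delta = -2 - 5 = -7
Det delta = -7 * -1 = 7
New det = -5 + 7 = 2

Answer: 2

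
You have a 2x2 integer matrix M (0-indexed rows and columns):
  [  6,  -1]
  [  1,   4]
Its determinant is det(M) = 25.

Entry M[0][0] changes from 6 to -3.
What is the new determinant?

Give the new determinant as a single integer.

Answer: -11

Derivation:
det is linear in row 0: changing M[0][0] by delta changes det by delta * cofactor(0,0).
Cofactor C_00 = (-1)^(0+0) * minor(0,0) = 4
Entry delta = -3 - 6 = -9
Det delta = -9 * 4 = -36
New det = 25 + -36 = -11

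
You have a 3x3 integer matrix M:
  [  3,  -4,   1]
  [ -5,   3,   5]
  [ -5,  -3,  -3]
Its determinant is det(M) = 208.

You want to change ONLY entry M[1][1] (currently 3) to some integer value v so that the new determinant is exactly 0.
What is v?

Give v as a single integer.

Answer: 55

Derivation:
det is linear in entry M[1][1]: det = old_det + (v - 3) * C_11
Cofactor C_11 = -4
Want det = 0: 208 + (v - 3) * -4 = 0
  (v - 3) = -208 / -4 = 52
  v = 3 + (52) = 55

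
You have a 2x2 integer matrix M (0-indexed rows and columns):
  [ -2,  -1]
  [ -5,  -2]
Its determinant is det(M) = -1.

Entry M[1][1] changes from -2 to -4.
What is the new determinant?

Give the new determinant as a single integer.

det is linear in row 1: changing M[1][1] by delta changes det by delta * cofactor(1,1).
Cofactor C_11 = (-1)^(1+1) * minor(1,1) = -2
Entry delta = -4 - -2 = -2
Det delta = -2 * -2 = 4
New det = -1 + 4 = 3

Answer: 3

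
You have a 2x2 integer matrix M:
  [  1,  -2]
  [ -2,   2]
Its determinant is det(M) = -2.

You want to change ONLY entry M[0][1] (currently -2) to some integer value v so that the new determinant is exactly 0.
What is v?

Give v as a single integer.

Answer: -1

Derivation:
det is linear in entry M[0][1]: det = old_det + (v - -2) * C_01
Cofactor C_01 = 2
Want det = 0: -2 + (v - -2) * 2 = 0
  (v - -2) = 2 / 2 = 1
  v = -2 + (1) = -1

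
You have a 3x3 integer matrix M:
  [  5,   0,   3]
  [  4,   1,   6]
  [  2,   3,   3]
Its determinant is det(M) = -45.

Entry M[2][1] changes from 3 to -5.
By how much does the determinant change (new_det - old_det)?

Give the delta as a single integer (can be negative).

Answer: 144

Derivation:
Cofactor C_21 = -18
Entry delta = -5 - 3 = -8
Det delta = entry_delta * cofactor = -8 * -18 = 144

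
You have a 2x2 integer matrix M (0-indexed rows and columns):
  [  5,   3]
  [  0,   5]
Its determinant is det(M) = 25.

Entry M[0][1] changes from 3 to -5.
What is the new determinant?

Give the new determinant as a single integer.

det is linear in row 0: changing M[0][1] by delta changes det by delta * cofactor(0,1).
Cofactor C_01 = (-1)^(0+1) * minor(0,1) = 0
Entry delta = -5 - 3 = -8
Det delta = -8 * 0 = 0
New det = 25 + 0 = 25

Answer: 25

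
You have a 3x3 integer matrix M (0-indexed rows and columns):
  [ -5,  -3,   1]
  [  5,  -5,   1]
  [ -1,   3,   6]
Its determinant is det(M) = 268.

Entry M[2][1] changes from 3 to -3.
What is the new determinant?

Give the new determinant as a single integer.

det is linear in row 2: changing M[2][1] by delta changes det by delta * cofactor(2,1).
Cofactor C_21 = (-1)^(2+1) * minor(2,1) = 10
Entry delta = -3 - 3 = -6
Det delta = -6 * 10 = -60
New det = 268 + -60 = 208

Answer: 208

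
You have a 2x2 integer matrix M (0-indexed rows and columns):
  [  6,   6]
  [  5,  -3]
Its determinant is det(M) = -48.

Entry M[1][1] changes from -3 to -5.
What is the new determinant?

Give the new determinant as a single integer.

Answer: -60

Derivation:
det is linear in row 1: changing M[1][1] by delta changes det by delta * cofactor(1,1).
Cofactor C_11 = (-1)^(1+1) * minor(1,1) = 6
Entry delta = -5 - -3 = -2
Det delta = -2 * 6 = -12
New det = -48 + -12 = -60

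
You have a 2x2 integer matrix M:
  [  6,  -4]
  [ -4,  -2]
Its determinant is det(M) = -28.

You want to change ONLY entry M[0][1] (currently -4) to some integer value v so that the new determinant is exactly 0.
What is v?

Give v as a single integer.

det is linear in entry M[0][1]: det = old_det + (v - -4) * C_01
Cofactor C_01 = 4
Want det = 0: -28 + (v - -4) * 4 = 0
  (v - -4) = 28 / 4 = 7
  v = -4 + (7) = 3

Answer: 3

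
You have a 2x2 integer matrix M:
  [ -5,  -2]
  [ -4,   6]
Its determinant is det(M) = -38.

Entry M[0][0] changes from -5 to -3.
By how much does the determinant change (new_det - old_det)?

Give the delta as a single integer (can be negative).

Cofactor C_00 = 6
Entry delta = -3 - -5 = 2
Det delta = entry_delta * cofactor = 2 * 6 = 12

Answer: 12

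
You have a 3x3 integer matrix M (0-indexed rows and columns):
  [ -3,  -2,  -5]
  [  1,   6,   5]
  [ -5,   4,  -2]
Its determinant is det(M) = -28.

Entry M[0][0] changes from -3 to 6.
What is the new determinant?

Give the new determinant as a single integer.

Answer: -316

Derivation:
det is linear in row 0: changing M[0][0] by delta changes det by delta * cofactor(0,0).
Cofactor C_00 = (-1)^(0+0) * minor(0,0) = -32
Entry delta = 6 - -3 = 9
Det delta = 9 * -32 = -288
New det = -28 + -288 = -316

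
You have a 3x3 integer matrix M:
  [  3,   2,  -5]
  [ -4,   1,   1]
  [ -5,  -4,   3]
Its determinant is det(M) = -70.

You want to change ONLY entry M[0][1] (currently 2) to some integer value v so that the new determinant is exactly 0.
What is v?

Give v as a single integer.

Answer: 12

Derivation:
det is linear in entry M[0][1]: det = old_det + (v - 2) * C_01
Cofactor C_01 = 7
Want det = 0: -70 + (v - 2) * 7 = 0
  (v - 2) = 70 / 7 = 10
  v = 2 + (10) = 12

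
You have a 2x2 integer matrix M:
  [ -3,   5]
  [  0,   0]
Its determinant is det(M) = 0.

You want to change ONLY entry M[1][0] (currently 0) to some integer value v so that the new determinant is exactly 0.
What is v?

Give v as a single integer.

Answer: 0

Derivation:
det is linear in entry M[1][0]: det = old_det + (v - 0) * C_10
Cofactor C_10 = -5
Want det = 0: 0 + (v - 0) * -5 = 0
  (v - 0) = 0 / -5 = 0
  v = 0 + (0) = 0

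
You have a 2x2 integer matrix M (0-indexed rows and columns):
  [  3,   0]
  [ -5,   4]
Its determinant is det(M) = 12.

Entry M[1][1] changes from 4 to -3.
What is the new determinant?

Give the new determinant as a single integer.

det is linear in row 1: changing M[1][1] by delta changes det by delta * cofactor(1,1).
Cofactor C_11 = (-1)^(1+1) * minor(1,1) = 3
Entry delta = -3 - 4 = -7
Det delta = -7 * 3 = -21
New det = 12 + -21 = -9

Answer: -9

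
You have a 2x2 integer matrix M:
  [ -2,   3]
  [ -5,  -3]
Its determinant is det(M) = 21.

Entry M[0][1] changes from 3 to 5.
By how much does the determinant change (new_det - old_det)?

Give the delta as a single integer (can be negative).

Cofactor C_01 = 5
Entry delta = 5 - 3 = 2
Det delta = entry_delta * cofactor = 2 * 5 = 10

Answer: 10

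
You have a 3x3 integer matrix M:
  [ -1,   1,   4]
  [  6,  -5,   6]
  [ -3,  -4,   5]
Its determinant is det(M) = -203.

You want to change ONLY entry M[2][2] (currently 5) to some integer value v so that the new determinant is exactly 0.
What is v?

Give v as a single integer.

det is linear in entry M[2][2]: det = old_det + (v - 5) * C_22
Cofactor C_22 = -1
Want det = 0: -203 + (v - 5) * -1 = 0
  (v - 5) = 203 / -1 = -203
  v = 5 + (-203) = -198

Answer: -198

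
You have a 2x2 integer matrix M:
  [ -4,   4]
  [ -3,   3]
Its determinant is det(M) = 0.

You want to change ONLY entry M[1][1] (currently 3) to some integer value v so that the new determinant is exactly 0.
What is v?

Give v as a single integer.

det is linear in entry M[1][1]: det = old_det + (v - 3) * C_11
Cofactor C_11 = -4
Want det = 0: 0 + (v - 3) * -4 = 0
  (v - 3) = 0 / -4 = 0
  v = 3 + (0) = 3

Answer: 3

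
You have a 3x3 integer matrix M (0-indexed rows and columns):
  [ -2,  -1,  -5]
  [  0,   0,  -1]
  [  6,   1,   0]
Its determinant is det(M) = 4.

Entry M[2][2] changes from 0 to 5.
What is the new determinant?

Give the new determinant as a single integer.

det is linear in row 2: changing M[2][2] by delta changes det by delta * cofactor(2,2).
Cofactor C_22 = (-1)^(2+2) * minor(2,2) = 0
Entry delta = 5 - 0 = 5
Det delta = 5 * 0 = 0
New det = 4 + 0 = 4

Answer: 4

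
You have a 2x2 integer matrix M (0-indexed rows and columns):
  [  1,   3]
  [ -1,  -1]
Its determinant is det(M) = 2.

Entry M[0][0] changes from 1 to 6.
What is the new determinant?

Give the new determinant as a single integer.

det is linear in row 0: changing M[0][0] by delta changes det by delta * cofactor(0,0).
Cofactor C_00 = (-1)^(0+0) * minor(0,0) = -1
Entry delta = 6 - 1 = 5
Det delta = 5 * -1 = -5
New det = 2 + -5 = -3

Answer: -3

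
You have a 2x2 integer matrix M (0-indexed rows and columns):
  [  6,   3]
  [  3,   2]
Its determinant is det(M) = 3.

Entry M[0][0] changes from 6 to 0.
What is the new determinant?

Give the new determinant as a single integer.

det is linear in row 0: changing M[0][0] by delta changes det by delta * cofactor(0,0).
Cofactor C_00 = (-1)^(0+0) * minor(0,0) = 2
Entry delta = 0 - 6 = -6
Det delta = -6 * 2 = -12
New det = 3 + -12 = -9

Answer: -9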